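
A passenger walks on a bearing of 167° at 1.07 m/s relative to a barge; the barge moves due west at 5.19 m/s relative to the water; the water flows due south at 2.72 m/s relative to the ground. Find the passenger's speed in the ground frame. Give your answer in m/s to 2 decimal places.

6.22 m/s

In east/north components (m/s): passenger relative to barge = (0.241, -1.043); barge relative to water = (-5.190, 0.000); water relative to ground = (0.000, -2.720).
Sum = (-4.949, -3.763) m/s.
Speed = |(-4.949, -3.763)| = 6.217 m/s.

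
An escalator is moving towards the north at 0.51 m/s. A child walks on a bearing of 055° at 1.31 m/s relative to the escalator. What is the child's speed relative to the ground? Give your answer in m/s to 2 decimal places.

1.66 m/s

Taking east as x and north as y: escalator velocity = (0.000, 0.510) m/s; child velocity relative to escalator = (1.073, 0.751) m/s.
Velocity relative to ground = (0.000, 0.510) + (1.073, 0.751) = (1.073, 1.261) m/s.
Speed = |(1.073, 1.261)| = 1.656 m/s.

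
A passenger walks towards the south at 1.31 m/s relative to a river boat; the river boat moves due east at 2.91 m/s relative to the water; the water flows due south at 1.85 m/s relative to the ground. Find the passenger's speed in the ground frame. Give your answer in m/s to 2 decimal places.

In east/north components (m/s): passenger relative to river boat = (0.000, -1.310); river boat relative to water = (2.910, 0.000); water relative to ground = (0.000, -1.850).
Sum = (2.910, -3.160) m/s.
Speed = |(2.910, -3.160)| = 4.296 m/s.

4.30 m/s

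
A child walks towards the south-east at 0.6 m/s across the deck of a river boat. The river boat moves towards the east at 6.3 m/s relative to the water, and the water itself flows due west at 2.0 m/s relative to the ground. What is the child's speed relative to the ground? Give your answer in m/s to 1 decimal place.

4.7 m/s

In east/north components (m/s): child relative to river boat = (0.424, -0.424); river boat relative to water = (6.300, 0.000); water relative to ground = (-2.000, 0.000).
Sum = (4.724, -0.424) m/s.
Speed = |(4.724, -0.424)| = 4.743 m/s.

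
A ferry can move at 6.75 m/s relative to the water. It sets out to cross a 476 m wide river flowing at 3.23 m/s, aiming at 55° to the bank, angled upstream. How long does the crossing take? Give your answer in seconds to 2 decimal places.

The component of the ferry's velocity perpendicular to the bank is 6.75 × sin 55° = 5.529 m/s.
The current is parallel to the bank, so it does not affect the crossing time.
Time = 476 / 5.529 = 86.087 s.

86.09 s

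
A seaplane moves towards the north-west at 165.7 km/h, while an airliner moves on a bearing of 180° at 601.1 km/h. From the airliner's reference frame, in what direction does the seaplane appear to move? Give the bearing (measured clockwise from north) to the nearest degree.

351°

Taking east as x and north as y: seaplane velocity = (-117.168, 117.168) km/h; airliner velocity = (0.000, -601.100) km/h.
Velocity of seaplane relative to airliner = (-117.168, 117.168) − (0.000, -601.100) = (-117.168, 718.268) km/h.
Bearing = atan2(-117.17, 718.27) = 350.74° clockwise from north.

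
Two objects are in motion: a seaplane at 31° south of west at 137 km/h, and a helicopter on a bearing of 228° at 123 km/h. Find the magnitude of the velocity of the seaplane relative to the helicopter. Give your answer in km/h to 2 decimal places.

Taking east as x and north as y: seaplane velocity = (-117.432, -70.560) km/h; helicopter velocity = (-91.407, -82.303) km/h.
Velocity of seaplane relative to helicopter = (-117.432, -70.560) − (-91.407, -82.303) = (-26.025, 11.743) km/h.
Magnitude = |(-26.025, 11.743)| = 28.552 km/h.

28.55 km/h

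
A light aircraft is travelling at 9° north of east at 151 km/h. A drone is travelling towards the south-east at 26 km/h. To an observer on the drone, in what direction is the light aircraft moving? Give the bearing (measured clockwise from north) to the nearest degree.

072°

Taking east as x and north as y: light aircraft velocity = (149.141, 23.622) km/h; drone velocity = (18.385, -18.385) km/h.
Velocity of light aircraft relative to drone = (149.141, 23.622) − (18.385, -18.385) = (130.756, 42.006) km/h.
Bearing = atan2(130.76, 42.01) = 72.19° clockwise from north.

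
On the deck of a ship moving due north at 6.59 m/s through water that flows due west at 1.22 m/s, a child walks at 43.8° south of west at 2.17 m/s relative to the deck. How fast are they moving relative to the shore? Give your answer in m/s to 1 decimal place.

In east/north components (m/s): child relative to ship = (-1.566, -1.502); ship relative to water = (0.000, 6.590); water relative to ground = (-1.220, 0.000).
Sum = (-2.786, 5.088) m/s.
Speed = |(-2.786, 5.088)| = 5.801 m/s.

5.8 m/s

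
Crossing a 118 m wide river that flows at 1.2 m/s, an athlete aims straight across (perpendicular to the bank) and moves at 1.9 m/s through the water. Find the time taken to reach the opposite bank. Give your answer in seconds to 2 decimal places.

62.11 s

The component of the athlete's velocity perpendicular to the bank is 1.9 m/s.
Only the cross-stream component determines the crossing time; the current contributes nothing perpendicular to the bank.
Time = 118 / 1.900 = 62.105 s.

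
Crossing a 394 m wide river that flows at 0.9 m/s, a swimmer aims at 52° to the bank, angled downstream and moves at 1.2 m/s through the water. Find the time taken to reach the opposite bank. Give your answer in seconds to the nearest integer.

The component of the swimmer's velocity perpendicular to the bank is 1.2 × sin 52° = 0.946 m/s.
The flow acts along the bank and has no component across it.
Time = 394 / 0.946 = 416.661 s.

417 s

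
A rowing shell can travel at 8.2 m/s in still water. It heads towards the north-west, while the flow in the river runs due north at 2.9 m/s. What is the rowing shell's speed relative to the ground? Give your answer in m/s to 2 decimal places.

Taking east as x and north as y: velocity relative to the water = (-5.798, 5.798) m/s; the water relative to ground = (0.000, 2.900) m/s.
Velocity relative to ground = (-5.798, 5.798) + (0.000, 2.900) = (-5.798, 8.698) m/s.
Speed = |(-5.798, 8.698)| = 10.454 m/s.

10.45 m/s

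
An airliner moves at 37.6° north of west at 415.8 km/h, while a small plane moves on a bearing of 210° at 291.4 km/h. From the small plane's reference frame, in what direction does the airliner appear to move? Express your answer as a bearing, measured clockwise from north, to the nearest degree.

340°

Taking east as x and north as y: airliner velocity = (-329.434, 253.698) km/h; small plane velocity = (-145.700, -252.360) km/h.
Velocity of airliner relative to small plane = (-329.434, 253.698) − (-145.700, -252.360) = (-183.734, 506.058) km/h.
Bearing = atan2(-183.73, 506.06) = 340.05° clockwise from north.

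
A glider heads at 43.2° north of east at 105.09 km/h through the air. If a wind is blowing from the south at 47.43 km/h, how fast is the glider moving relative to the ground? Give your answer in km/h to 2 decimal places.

141.84 km/h

Taking east as x and north as y: velocity relative to the air = (76.607, 71.939) km/h; the air relative to ground = (0.000, 47.430) km/h.
Velocity relative to ground = (76.607, 71.939) + (0.000, 47.430) = (76.607, 119.369) km/h.
Speed = |(76.607, 119.369)| = 141.837 km/h.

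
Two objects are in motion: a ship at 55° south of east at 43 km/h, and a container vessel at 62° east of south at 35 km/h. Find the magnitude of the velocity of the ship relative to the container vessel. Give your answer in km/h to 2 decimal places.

Taking east as x and north as y: ship velocity = (24.664, -35.224) km/h; container vessel velocity = (30.903, -16.432) km/h.
Velocity of ship relative to container vessel = (24.664, -35.224) − (30.903, -16.432) = (-6.239, -18.792) km/h.
Magnitude = |(-6.239, -18.792)| = 19.801 km/h.

19.80 km/h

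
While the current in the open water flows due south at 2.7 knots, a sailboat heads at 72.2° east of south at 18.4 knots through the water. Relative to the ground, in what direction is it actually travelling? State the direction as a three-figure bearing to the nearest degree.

115°

Taking east as x and north as y: velocity relative to the water = (17.519, -5.625) knots; the water relative to ground = (0.000, -2.700) knots.
Velocity relative to ground = (17.519, -5.625) + (0.000, -2.700) = (17.519, -8.325) knots.
Bearing = atan2(17.52, -8.32) = 115.42° clockwise from north.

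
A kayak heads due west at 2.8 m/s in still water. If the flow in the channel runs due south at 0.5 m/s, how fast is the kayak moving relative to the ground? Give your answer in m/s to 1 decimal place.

2.8 m/s

Taking east as x and north as y: velocity relative to the water = (-2.800, 0.000) m/s; the water relative to ground = (0.000, -0.500) m/s.
Velocity relative to ground = (-2.800, 0.000) + (0.000, -0.500) = (-2.800, -0.500) m/s.
Speed = |(-2.800, -0.500)| = 2.844 m/s.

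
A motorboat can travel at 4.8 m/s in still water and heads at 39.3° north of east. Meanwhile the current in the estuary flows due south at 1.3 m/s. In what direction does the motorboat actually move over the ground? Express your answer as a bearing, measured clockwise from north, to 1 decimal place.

064.9°

Taking east as x and north as y: velocity relative to the water = (3.714, 3.040) m/s; the water relative to ground = (0.000, -1.300) m/s.
Velocity relative to ground = (3.714, 3.040) + (0.000, -1.300) = (3.714, 1.740) m/s.
Bearing = atan2(3.71, 1.74) = 64.90° clockwise from north.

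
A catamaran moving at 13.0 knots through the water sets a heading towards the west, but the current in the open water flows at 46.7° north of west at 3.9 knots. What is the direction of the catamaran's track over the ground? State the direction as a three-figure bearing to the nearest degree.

Taking east as x and north as y: velocity relative to the water = (-13.000, 0.000) knots; the water relative to ground = (-2.675, 2.838) knots.
Velocity relative to ground = (-13.000, 0.000) + (-2.675, 2.838) = (-15.675, 2.838) knots.
Bearing = atan2(-15.67, 2.84) = 280.26° clockwise from north.

280°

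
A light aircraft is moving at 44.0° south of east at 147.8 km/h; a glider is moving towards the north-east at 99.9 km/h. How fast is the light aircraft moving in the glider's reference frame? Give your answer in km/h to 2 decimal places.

176.94 km/h

Taking east as x and north as y: light aircraft velocity = (106.318, -102.671) km/h; glider velocity = (70.640, 70.640) km/h.
Velocity of light aircraft relative to glider = (106.318, -102.671) − (70.640, 70.640) = (35.678, -173.310) km/h.
Magnitude = |(35.678, -173.310)| = 176.945 km/h.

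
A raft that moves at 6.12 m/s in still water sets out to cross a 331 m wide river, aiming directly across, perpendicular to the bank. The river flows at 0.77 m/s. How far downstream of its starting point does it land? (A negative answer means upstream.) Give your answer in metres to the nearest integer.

Perpendicular speed = 6.120 m/s; crossing time = 331 / 6.120 = 54.085 s.
Net downstream speed = 0.770 m/s.
Drift = 0.770 × 54.085 = 41.645 m (downstream).

42 m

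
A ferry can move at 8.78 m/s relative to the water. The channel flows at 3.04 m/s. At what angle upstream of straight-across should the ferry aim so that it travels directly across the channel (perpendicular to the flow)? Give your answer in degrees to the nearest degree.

To cancel the current, the upstream component of the ferry's velocity must equal the flow: 8.78 sin θ = 3.04.
sin θ = 3.04 / 8.78 = 0.3462.
θ = arcsin(0.3462) = 20.258°.

20°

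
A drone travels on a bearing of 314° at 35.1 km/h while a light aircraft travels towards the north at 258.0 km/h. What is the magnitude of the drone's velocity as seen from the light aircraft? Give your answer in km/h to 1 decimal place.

Taking east as x and north as y: drone velocity = (-25.249, 24.383) km/h; light aircraft velocity = (0.000, 258.000) km/h.
Velocity of drone relative to light aircraft = (-25.249, 24.383) − (0.000, 258.000) = (-25.249, -233.617) km/h.
Magnitude = |(-25.249, -233.617)| = 234.978 km/h.

235.0 km/h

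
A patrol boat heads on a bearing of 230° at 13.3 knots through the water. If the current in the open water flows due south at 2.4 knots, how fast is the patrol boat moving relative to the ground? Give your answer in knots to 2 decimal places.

14.96 knots

Taking east as x and north as y: velocity relative to the water = (-10.188, -8.549) knots; the water relative to ground = (0.000, -2.400) knots.
Velocity relative to ground = (-10.188, -8.549) + (0.000, -2.400) = (-10.188, -10.949) knots.
Speed = |(-10.188, -10.949)| = 14.956 knots.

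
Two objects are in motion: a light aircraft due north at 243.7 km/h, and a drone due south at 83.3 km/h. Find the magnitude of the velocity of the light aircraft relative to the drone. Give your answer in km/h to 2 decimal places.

327.00 km/h

Taking east as x and north as y: light aircraft velocity = (0.000, 243.700) km/h; drone velocity = (0.000, -83.300) km/h.
Velocity of light aircraft relative to drone = (0.000, 243.700) − (0.000, -83.300) = (0.000, 327.000) km/h.
Magnitude = |(0.000, 327.000)| = 327.000 km/h.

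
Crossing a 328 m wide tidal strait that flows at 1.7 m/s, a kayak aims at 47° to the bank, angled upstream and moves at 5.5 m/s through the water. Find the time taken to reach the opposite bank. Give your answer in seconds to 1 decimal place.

The component of the kayak's velocity perpendicular to the bank is 5.5 × sin 47° = 4.022 m/s.
Only the cross-stream component determines the crossing time; the current contributes nothing perpendicular to the bank.
Time = 328 / 4.022 = 81.542 s.

81.5 s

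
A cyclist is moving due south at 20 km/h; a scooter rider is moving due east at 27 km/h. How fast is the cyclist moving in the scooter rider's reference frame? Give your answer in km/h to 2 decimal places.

Taking east as x and north as y: cyclist velocity = (0.000, -20.000) km/h; scooter rider velocity = (27.000, 0.000) km/h.
Velocity of cyclist relative to scooter rider = (0.000, -20.000) − (27.000, 0.000) = (-27.000, -20.000) km/h.
Magnitude = |(-27.000, -20.000)| = 33.601 km/h.

33.60 km/h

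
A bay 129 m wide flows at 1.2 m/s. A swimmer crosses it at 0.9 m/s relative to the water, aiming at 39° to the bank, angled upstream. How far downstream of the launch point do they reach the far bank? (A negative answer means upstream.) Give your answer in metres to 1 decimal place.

114.0 m

Perpendicular speed = 0.566 m/s; crossing time = 129 / 0.566 = 227.759 s.
Net downstream speed = 0.501 m/s.
Drift = 0.501 × 227.759 = 114.009 m (downstream).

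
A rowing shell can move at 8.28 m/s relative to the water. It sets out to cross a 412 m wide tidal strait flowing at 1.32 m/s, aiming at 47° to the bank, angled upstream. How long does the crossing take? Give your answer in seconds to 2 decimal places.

The component of the rowing shell's velocity perpendicular to the bank is 8.28 × sin 47° = 6.056 m/s.
The current is parallel to the bank, so it does not affect the crossing time.
Time = 412 / 6.056 = 68.036 s.

68.04 s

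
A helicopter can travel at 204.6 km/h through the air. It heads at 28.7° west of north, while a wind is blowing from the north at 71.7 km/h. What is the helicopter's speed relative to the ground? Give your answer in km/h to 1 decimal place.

Taking east as x and north as y: velocity relative to the air = (-98.254, 179.464) km/h; the air relative to ground = (0.000, -71.700) km/h.
Velocity relative to ground = (-98.254, 179.464) + (0.000, -71.700) = (-98.254, 107.764) km/h.
Speed = |(-98.254, 107.764)| = 145.832 km/h.

145.8 km/h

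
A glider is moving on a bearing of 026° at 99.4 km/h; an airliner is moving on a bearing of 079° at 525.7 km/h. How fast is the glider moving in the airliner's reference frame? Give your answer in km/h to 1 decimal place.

472.6 km/h

Taking east as x and north as y: glider velocity = (43.574, 89.340) km/h; airliner velocity = (516.041, 100.308) km/h.
Velocity of glider relative to airliner = (43.574, 89.340) − (516.041, 100.308) = (-472.467, -10.968) km/h.
Magnitude = |(-472.467, -10.968)| = 472.595 km/h.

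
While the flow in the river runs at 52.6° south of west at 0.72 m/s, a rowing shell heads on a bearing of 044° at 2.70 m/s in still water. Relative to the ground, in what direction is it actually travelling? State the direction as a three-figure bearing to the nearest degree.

046°

Taking east as x and north as y: velocity relative to the water = (1.876, 1.942) m/s; the water relative to ground = (-0.437, -0.572) m/s.
Velocity relative to ground = (1.876, 1.942) + (-0.437, -0.572) = (1.438, 1.370) m/s.
Bearing = atan2(1.44, 1.37) = 46.39° clockwise from north.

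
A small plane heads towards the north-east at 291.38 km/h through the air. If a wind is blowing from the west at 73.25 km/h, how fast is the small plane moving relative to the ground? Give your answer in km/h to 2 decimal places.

Taking east as x and north as y: velocity relative to the air = (206.037, 206.037) km/h; the air relative to ground = (73.250, 0.000) km/h.
Velocity relative to ground = (206.037, 206.037) + (73.250, 0.000) = (279.287, 206.037) km/h.
Speed = |(279.287, 206.037)| = 347.062 km/h.

347.06 km/h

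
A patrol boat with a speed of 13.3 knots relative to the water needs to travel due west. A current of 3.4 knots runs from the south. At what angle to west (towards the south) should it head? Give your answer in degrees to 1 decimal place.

The current pushes perpendicular to the desired track; the heading must have a component into the current equal to 3.4 knots: 13.3 sin θ = 3.4.
sin θ = 0.2556, so θ = 14.811°.

14.8°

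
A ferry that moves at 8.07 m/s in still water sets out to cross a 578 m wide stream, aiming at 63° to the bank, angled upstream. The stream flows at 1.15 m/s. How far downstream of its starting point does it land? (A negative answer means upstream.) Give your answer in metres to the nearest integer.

Perpendicular speed = 7.190 m/s; crossing time = 578 / 7.190 = 80.385 s.
Net downstream speed = -2.514 m/s.
Drift = -2.514 × 80.385 = -202.063 m (upstream).

-202 m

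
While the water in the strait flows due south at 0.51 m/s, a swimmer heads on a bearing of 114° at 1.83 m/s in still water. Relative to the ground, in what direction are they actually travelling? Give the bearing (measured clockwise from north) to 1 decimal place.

126.9°

Taking east as x and north as y: velocity relative to the water = (1.672, -0.744) m/s; the water relative to ground = (0.000, -0.510) m/s.
Velocity relative to ground = (1.672, -0.744) + (0.000, -0.510) = (1.672, -1.254) m/s.
Bearing = atan2(1.67, -1.25) = 126.88° clockwise from north.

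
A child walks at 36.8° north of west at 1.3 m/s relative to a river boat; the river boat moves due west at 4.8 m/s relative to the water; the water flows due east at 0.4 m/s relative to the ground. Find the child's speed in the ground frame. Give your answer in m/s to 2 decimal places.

5.50 m/s

In east/north components (m/s): child relative to river boat = (-1.041, 0.779); river boat relative to water = (-4.800, 0.000); water relative to ground = (0.400, 0.000).
Sum = (-5.441, 0.779) m/s.
Speed = |(-5.441, 0.779)| = 5.496 m/s.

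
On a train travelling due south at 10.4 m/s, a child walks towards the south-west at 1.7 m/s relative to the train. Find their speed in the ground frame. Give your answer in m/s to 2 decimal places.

11.66 m/s

Taking east as x and north as y: train velocity = (0.000, -10.400) m/s; child velocity relative to train = (-1.202, -1.202) m/s.
Velocity relative to ground = (0.000, -10.400) + (-1.202, -1.202) = (-1.202, -11.602) m/s.
Speed = |(-1.202, -11.602)| = 11.664 m/s.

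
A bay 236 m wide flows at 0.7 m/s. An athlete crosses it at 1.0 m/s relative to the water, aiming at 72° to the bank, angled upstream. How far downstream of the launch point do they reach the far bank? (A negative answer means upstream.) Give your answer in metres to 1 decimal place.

Perpendicular speed = 0.951 m/s; crossing time = 236 / 0.951 = 248.145 s.
Net downstream speed = 0.391 m/s.
Drift = 0.391 × 248.145 = 97.021 m (downstream).

97.0 m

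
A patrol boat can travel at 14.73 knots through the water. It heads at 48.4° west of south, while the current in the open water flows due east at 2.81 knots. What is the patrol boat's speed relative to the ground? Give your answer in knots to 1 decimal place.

Taking east as x and north as y: velocity relative to the water = (-11.015, -9.780) knots; the water relative to ground = (2.810, 0.000) knots.
Velocity relative to ground = (-11.015, -9.780) + (2.810, 0.000) = (-8.205, -9.780) knots.
Speed = |(-8.205, -9.780)| = 12.766 knots.

12.8 knots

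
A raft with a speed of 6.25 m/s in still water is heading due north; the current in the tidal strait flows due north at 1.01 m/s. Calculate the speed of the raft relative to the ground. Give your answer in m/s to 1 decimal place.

Taking east as x and north as y: velocity relative to the water = (0.000, 6.250) m/s; the water relative to ground = (0.000, 1.010) m/s.
Velocity relative to ground = (0.000, 6.250) + (0.000, 1.010) = (0.000, 7.260) m/s.
Speed = |(0.000, 7.260)| = 7.260 m/s.

7.3 m/s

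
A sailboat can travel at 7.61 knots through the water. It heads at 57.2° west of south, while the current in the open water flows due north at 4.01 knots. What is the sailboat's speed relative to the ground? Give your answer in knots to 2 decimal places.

6.40 knots

Taking east as x and north as y: velocity relative to the water = (-6.397, -4.122) knots; the water relative to ground = (0.000, 4.010) knots.
Velocity relative to ground = (-6.397, -4.122) + (0.000, 4.010) = (-6.397, -0.112) knots.
Speed = |(-6.397, -0.112)| = 6.398 knots.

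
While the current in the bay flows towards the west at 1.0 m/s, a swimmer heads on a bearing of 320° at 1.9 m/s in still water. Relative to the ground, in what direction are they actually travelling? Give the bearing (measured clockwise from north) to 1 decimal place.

303.2°

Taking east as x and north as y: velocity relative to the water = (-1.221, 1.455) m/s; the water relative to ground = (-1.000, 0.000) m/s.
Velocity relative to ground = (-1.221, 1.455) + (-1.000, 0.000) = (-2.221, 1.455) m/s.
Bearing = atan2(-2.22, 1.46) = 303.23° clockwise from north.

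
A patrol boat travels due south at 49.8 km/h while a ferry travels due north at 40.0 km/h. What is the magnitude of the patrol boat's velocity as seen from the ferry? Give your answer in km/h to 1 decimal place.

Taking east as x and north as y: patrol boat velocity = (0.000, -49.800) km/h; ferry velocity = (0.000, 40.000) km/h.
Velocity of patrol boat relative to ferry = (0.000, -49.800) − (0.000, 40.000) = (0.000, -89.800) km/h.
Magnitude = |(0.000, -89.800)| = 89.800 km/h.

89.8 km/h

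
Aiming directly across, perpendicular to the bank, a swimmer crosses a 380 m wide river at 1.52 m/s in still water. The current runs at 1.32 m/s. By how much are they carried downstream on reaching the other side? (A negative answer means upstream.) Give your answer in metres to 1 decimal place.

330.0 m

Perpendicular speed = 1.520 m/s; crossing time = 380 / 1.520 = 250.000 s.
Net downstream speed = 1.320 m/s.
Drift = 1.320 × 250.000 = 330.000 m (downstream).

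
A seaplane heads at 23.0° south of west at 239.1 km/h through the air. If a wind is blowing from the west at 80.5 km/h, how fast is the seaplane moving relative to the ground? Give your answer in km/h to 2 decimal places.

167.97 km/h

Taking east as x and north as y: velocity relative to the air = (-220.093, -93.424) km/h; the air relative to ground = (80.500, 0.000) km/h.
Velocity relative to ground = (-220.093, -93.424) + (80.500, 0.000) = (-139.593, -93.424) km/h.
Speed = |(-139.593, -93.424)| = 167.971 km/h.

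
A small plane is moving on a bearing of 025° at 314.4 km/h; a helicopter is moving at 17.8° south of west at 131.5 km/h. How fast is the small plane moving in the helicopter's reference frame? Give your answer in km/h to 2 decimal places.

Taking east as x and north as y: small plane velocity = (132.871, 284.943) km/h; helicopter velocity = (-125.205, -40.199) km/h.
Velocity of small plane relative to helicopter = (132.871, 284.943) − (-125.205, -40.199) = (258.076, 325.142) km/h.
Magnitude = |(258.076, 325.142)| = 415.115 km/h.

415.12 km/h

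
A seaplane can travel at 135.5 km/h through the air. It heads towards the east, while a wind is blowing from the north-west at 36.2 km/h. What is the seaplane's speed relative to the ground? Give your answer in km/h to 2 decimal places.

Taking east as x and north as y: velocity relative to the air = (135.500, 0.000) km/h; the air relative to ground = (25.597, -25.597) km/h.
Velocity relative to ground = (135.500, 0.000) + (25.597, -25.597) = (161.097, -25.597) km/h.
Speed = |(161.097, -25.597)| = 163.118 km/h.

163.12 km/h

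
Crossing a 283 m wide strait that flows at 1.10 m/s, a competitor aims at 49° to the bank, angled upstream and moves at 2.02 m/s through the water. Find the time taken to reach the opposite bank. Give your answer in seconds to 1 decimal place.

The component of the competitor's velocity perpendicular to the bank is 2.02 × sin 49° = 1.525 m/s.
The current is parallel to the bank, so it does not affect the crossing time.
Time = 283 / 1.525 = 185.633 s.

185.6 s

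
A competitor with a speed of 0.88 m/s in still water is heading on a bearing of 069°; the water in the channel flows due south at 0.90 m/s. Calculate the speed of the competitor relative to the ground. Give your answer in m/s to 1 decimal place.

Taking east as x and north as y: velocity relative to the water = (0.822, 0.315) m/s; the water relative to ground = (0.000, -0.900) m/s.
Velocity relative to ground = (0.822, 0.315) + (0.000, -0.900) = (0.822, -0.585) m/s.
Speed = |(0.822, -0.585)| = 1.008 m/s.

1.0 m/s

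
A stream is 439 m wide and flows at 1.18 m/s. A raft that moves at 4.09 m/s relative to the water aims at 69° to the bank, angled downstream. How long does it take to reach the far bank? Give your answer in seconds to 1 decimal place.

The component of the raft's velocity perpendicular to the bank is 4.09 × sin 69° = 3.818 m/s.
Only the cross-stream component determines the crossing time; the current contributes nothing perpendicular to the bank.
Time = 439 / 3.818 = 114.971 s.

115.0 s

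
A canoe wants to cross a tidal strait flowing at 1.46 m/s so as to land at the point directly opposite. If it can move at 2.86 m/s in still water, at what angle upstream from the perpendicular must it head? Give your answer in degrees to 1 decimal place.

To cancel the current, the upstream component of the canoe's velocity must equal the flow: 2.86 sin θ = 1.46.
sin θ = 1.46 / 2.86 = 0.5105.
θ = arcsin(0.5105) = 30.696°.

30.7°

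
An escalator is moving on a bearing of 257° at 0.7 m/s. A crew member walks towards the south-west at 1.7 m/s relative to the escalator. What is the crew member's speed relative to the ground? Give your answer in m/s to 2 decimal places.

2.32 m/s

Taking east as x and north as y: escalator velocity = (-0.682, -0.157) m/s; crew member velocity relative to escalator = (-1.202, -1.202) m/s.
Velocity relative to ground = (-0.682, -0.157) + (-1.202, -1.202) = (-1.884, -1.360) m/s.
Speed = |(-1.884, -1.360)| = 2.323 m/s.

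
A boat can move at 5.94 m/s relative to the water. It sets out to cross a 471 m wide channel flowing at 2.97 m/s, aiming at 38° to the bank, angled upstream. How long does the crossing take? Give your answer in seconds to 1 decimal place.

The component of the boat's velocity perpendicular to the bank is 5.94 × sin 38° = 3.657 m/s.
The current is parallel to the bank, so it does not affect the crossing time.
Time = 471 / 3.657 = 128.793 s.

128.8 s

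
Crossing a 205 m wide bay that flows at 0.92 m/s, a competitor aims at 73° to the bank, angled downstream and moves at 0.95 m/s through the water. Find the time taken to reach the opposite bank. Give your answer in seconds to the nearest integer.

The component of the competitor's velocity perpendicular to the bank is 0.95 × sin 73° = 0.908 m/s.
The flow acts along the bank and has no component across it.
Time = 205 / 0.908 = 225.649 s.

226 s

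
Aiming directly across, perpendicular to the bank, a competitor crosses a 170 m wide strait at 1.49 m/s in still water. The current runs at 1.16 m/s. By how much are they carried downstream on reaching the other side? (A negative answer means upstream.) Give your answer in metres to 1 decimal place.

132.3 m

Perpendicular speed = 1.490 m/s; crossing time = 170 / 1.490 = 114.094 s.
Net downstream speed = 1.160 m/s.
Drift = 1.160 × 114.094 = 132.349 m (downstream).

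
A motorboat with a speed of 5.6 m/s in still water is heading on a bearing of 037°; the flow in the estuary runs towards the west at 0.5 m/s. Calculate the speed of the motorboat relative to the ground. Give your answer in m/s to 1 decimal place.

Taking east as x and north as y: velocity relative to the water = (3.370, 4.472) m/s; the water relative to ground = (-0.500, 0.000) m/s.
Velocity relative to ground = (3.370, 4.472) + (-0.500, 0.000) = (2.870, 4.472) m/s.
Speed = |(2.870, 4.472)| = 5.314 m/s.

5.3 m/s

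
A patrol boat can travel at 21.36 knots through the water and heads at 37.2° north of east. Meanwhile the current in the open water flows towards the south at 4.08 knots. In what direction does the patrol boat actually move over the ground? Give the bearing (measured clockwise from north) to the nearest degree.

063°

Taking east as x and north as y: velocity relative to the water = (17.014, 12.914) knots; the water relative to ground = (0.000, -4.080) knots.
Velocity relative to ground = (17.014, 12.914) + (0.000, -4.080) = (17.014, 8.834) knots.
Bearing = atan2(17.01, 8.83) = 62.56° clockwise from north.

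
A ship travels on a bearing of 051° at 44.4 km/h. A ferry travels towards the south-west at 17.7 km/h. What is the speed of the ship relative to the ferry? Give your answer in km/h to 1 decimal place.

Taking east as x and north as y: ship velocity = (34.505, 27.942) km/h; ferry velocity = (-12.516, -12.516) km/h.
Velocity of ship relative to ferry = (34.505, 27.942) − (-12.516, -12.516) = (47.021, 40.458) km/h.
Magnitude = |(47.021, 40.458)| = 62.031 km/h.

62.0 km/h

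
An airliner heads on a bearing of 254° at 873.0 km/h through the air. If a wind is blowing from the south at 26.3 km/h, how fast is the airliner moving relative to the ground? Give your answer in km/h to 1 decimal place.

866.1 km/h

Taking east as x and north as y: velocity relative to the air = (-839.181, -240.631) km/h; the air relative to ground = (0.000, 26.300) km/h.
Velocity relative to ground = (-839.181, -240.631) + (0.000, 26.300) = (-839.181, -214.331) km/h.
Speed = |(-839.181, -214.331)| = 866.120 km/h.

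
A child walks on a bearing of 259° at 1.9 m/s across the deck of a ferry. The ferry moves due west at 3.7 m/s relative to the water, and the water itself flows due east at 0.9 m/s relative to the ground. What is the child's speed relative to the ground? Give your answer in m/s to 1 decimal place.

In east/north components (m/s): child relative to ferry = (-1.865, -0.363); ferry relative to water = (-3.700, 0.000); water relative to ground = (0.900, 0.000).
Sum = (-4.665, -0.363) m/s.
Speed = |(-4.665, -0.363)| = 4.679 m/s.

4.7 m/s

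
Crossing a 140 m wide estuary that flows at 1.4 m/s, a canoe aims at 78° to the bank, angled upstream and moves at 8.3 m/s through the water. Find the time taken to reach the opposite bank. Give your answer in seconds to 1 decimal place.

17.2 s

The component of the canoe's velocity perpendicular to the bank is 8.3 × sin 78° = 8.119 m/s.
The flow acts along the bank and has no component across it.
Time = 140 / 8.119 = 17.244 s.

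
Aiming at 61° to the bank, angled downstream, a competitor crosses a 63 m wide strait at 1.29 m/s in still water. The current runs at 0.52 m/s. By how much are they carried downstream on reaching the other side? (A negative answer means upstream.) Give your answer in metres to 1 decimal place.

64.0 m

Perpendicular speed = 1.128 m/s; crossing time = 63 / 1.128 = 55.838 s.
Net downstream speed = 1.145 m/s.
Drift = 1.145 × 55.838 = 63.957 m (downstream).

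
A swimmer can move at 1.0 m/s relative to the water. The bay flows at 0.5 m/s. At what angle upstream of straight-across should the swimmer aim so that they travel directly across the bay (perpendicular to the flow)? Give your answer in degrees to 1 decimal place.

To cancel the current, the upstream component of the swimmer's velocity must equal the flow: 1.0 sin θ = 0.5.
sin θ = 0.5 / 1.0 = 0.5000.
θ = arcsin(0.5000) = 30.000°.

30.0°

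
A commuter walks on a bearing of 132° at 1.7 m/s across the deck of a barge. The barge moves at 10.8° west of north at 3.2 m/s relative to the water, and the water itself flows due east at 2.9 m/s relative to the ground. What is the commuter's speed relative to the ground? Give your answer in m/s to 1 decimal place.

In east/north components (m/s): commuter relative to barge = (1.263, -1.138); barge relative to water = (-0.600, 3.143); water relative to ground = (2.900, 0.000).
Sum = (3.564, 2.006) m/s.
Speed = |(3.564, 2.006)| = 4.089 m/s.

4.1 m/s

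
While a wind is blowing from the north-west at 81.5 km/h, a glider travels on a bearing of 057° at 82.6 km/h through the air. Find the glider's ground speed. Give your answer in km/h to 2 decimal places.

Taking east as x and north as y: velocity relative to the air = (69.274, 44.987) km/h; the air relative to ground = (57.629, -57.629) km/h.
Velocity relative to ground = (69.274, 44.987) + (57.629, -57.629) = (126.903, -12.642) km/h.
Speed = |(126.903, -12.642)| = 127.532 km/h.

127.53 km/h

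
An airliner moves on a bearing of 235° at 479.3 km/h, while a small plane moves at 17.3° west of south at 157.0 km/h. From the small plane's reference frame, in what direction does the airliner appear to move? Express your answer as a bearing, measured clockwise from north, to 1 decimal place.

250.1°

Taking east as x and north as y: airliner velocity = (-392.620, -274.915) km/h; small plane velocity = (-46.688, -149.897) km/h.
Velocity of airliner relative to small plane = (-392.620, -274.915) − (-46.688, -149.897) = (-345.932, -125.018) km/h.
Bearing = atan2(-345.93, -125.02) = 250.13° clockwise from north.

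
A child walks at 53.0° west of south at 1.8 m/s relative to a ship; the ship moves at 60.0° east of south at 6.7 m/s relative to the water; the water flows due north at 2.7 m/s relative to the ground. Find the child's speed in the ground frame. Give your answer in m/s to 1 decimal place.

In east/north components (m/s): child relative to ship = (-1.438, -1.083); ship relative to water = (5.802, -3.350); water relative to ground = (0.000, 2.700).
Sum = (4.365, -1.733) m/s.
Speed = |(4.365, -1.733)| = 4.696 m/s.

4.7 m/s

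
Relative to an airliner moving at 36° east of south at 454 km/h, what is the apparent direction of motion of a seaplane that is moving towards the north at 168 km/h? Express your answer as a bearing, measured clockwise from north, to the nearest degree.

334°

Taking east as x and north as y: seaplane velocity = (0.000, 168.000) km/h; airliner velocity = (266.855, -367.294) km/h.
Velocity of seaplane relative to airliner = (0.000, 168.000) − (266.855, -367.294) = (-266.855, 535.294) km/h.
Bearing = atan2(-266.85, 535.29) = 333.50° clockwise from north.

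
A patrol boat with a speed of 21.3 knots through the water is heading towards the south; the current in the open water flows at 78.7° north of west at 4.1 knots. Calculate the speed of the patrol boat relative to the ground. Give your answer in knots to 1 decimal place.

17.3 knots

Taking east as x and north as y: velocity relative to the water = (0.000, -21.300) knots; the water relative to ground = (-0.803, 4.021) knots.
Velocity relative to ground = (0.000, -21.300) + (-0.803, 4.021) = (-0.803, -17.279) knots.
Speed = |(-0.803, -17.279)| = 17.298 knots.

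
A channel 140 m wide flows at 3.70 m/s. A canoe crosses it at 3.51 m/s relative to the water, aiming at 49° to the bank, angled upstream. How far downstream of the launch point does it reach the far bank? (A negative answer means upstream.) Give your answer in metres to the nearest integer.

Perpendicular speed = 2.649 m/s; crossing time = 140 / 2.649 = 52.850 s.
Net downstream speed = 1.397 m/s.
Drift = 1.397 × 52.850 = 73.843 m (downstream).

74 m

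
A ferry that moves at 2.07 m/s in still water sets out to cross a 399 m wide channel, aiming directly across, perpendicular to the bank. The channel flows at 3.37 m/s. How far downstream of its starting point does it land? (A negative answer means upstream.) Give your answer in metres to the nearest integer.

Perpendicular speed = 2.070 m/s; crossing time = 399 / 2.070 = 192.754 s.
Net downstream speed = 3.370 m/s.
Drift = 3.370 × 192.754 = 649.580 m (downstream).

650 m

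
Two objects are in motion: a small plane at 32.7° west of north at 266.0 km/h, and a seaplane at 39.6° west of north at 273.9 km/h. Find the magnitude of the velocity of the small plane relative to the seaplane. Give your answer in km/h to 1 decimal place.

Taking east as x and north as y: small plane velocity = (-143.704, 223.842) km/h; seaplane velocity = (-174.590, 211.044) km/h.
Velocity of small plane relative to seaplane = (-143.704, 223.842) − (-174.590, 211.044) = (30.887, 12.798) km/h.
Magnitude = |(30.887, 12.798)| = 33.433 km/h.

33.4 km/h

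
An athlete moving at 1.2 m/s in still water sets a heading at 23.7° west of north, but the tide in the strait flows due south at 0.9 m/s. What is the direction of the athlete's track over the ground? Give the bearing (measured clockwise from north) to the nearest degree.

292°

Taking east as x and north as y: velocity relative to the water = (-0.482, 1.099) m/s; the water relative to ground = (0.000, -0.900) m/s.
Velocity relative to ground = (-0.482, 1.099) + (0.000, -0.900) = (-0.482, 0.199) m/s.
Bearing = atan2(-0.48, 0.20) = 292.40° clockwise from north.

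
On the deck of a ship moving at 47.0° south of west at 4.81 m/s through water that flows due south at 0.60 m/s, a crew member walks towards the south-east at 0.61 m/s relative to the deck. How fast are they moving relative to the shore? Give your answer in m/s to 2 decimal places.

5.37 m/s

In east/north components (m/s): crew member relative to ship = (0.431, -0.431); ship relative to water = (-3.280, -3.518); water relative to ground = (0.000, -0.600).
Sum = (-2.849, -4.549) m/s.
Speed = |(-2.849, -4.549)| = 5.368 m/s.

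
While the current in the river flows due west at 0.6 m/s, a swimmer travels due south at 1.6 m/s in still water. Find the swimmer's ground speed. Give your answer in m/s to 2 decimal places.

1.71 m/s

Taking east as x and north as y: velocity relative to the water = (0.000, -1.600) m/s; the water relative to ground = (-0.600, 0.000) m/s.
Velocity relative to ground = (0.000, -1.600) + (-0.600, 0.000) = (-0.600, -1.600) m/s.
Speed = |(-0.600, -1.600)| = 1.709 m/s.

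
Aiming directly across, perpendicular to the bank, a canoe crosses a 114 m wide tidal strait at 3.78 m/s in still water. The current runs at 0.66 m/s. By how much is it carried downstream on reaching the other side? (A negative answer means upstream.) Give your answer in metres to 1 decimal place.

Perpendicular speed = 3.780 m/s; crossing time = 114 / 3.780 = 30.159 s.
Net downstream speed = 0.660 m/s.
Drift = 0.660 × 30.159 = 19.905 m (downstream).

19.9 m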